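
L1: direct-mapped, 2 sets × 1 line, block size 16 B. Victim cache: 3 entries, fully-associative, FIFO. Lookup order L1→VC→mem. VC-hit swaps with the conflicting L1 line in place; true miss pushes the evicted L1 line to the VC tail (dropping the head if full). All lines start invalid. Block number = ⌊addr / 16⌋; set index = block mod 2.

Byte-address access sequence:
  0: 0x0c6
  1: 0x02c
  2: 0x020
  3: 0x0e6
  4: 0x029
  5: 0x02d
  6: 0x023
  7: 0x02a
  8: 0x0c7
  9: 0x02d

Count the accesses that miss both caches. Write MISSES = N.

0: 0xc6 (blk 12, set 0) → MISS  vc=[]
1: 0x2c (blk 2, set 0) → MISS  vc=[12]
2: 0x20 (blk 2, set 0) → L1-HIT  vc=[12]
3: 0xe6 (blk 14, set 0) → MISS  vc=[12, 2]
4: 0x29 (blk 2, set 0) → VC-HIT  vc=[12, 14]
5: 0x2d (blk 2, set 0) → L1-HIT  vc=[12, 14]
6: 0x23 (blk 2, set 0) → L1-HIT  vc=[12, 14]
7: 0x2a (blk 2, set 0) → L1-HIT  vc=[12, 14]
8: 0xc7 (blk 12, set 0) → VC-HIT  vc=[2, 14]
9: 0x2d (blk 2, set 0) → VC-HIT  vc=[12, 14]

MISSES = 3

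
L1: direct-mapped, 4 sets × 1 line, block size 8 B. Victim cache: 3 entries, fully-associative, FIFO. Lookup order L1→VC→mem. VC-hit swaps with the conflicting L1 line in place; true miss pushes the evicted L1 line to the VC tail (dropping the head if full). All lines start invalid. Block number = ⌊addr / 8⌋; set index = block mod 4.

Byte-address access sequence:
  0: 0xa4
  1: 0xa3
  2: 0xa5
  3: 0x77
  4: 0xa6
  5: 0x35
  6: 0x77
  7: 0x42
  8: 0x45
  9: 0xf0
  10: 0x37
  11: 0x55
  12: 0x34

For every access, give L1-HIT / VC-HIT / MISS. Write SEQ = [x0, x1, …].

SEQ = [MISS, L1-HIT, L1-HIT, MISS, L1-HIT, MISS, VC-HIT, MISS, L1-HIT, MISS, VC-HIT, MISS, VC-HIT]

  [0] addr=0xa4 blk=20 s=0: MISS | VC []
  [1] addr=0xa3 blk=20 s=0: L1-HIT | VC []
  [2] addr=0xa5 blk=20 s=0: L1-HIT | VC []
  [3] addr=0x77 blk=14 s=2: MISS | VC []
  [4] addr=0xa6 blk=20 s=0: L1-HIT | VC []
  [5] addr=0x35 blk=6 s=2: MISS | VC [14]
  [6] addr=0x77 blk=14 s=2: VC-HIT | VC [6]
  [7] addr=0x42 blk=8 s=0: MISS | VC [6, 20]
  [8] addr=0x45 blk=8 s=0: L1-HIT | VC [6, 20]
  [9] addr=0xf0 blk=30 s=2: MISS | VC [6, 20, 14]
  [10] addr=0x37 blk=6 s=2: VC-HIT | VC [30, 20, 14]
  [11] addr=0x55 blk=10 s=2: MISS | VC [20, 14, 6]
  [12] addr=0x34 blk=6 s=2: VC-HIT | VC [20, 14, 10]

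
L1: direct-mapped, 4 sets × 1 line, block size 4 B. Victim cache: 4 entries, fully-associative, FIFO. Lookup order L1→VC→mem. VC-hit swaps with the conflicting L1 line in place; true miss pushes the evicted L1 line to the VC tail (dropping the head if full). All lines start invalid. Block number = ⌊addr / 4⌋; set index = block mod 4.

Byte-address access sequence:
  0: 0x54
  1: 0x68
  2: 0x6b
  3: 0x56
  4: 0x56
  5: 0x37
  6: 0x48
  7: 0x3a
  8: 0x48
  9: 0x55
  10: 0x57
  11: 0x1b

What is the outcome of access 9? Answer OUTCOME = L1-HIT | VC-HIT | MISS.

OUTCOME = VC-HIT

  [0] addr=0x54 blk=21 s=1: MISS | VC []
  [1] addr=0x68 blk=26 s=2: MISS | VC []
  [2] addr=0x6b blk=26 s=2: L1-HIT | VC []
  [3] addr=0x56 blk=21 s=1: L1-HIT | VC []
  [4] addr=0x56 blk=21 s=1: L1-HIT | VC []
  [5] addr=0x37 blk=13 s=1: MISS | VC [21]
  [6] addr=0x48 blk=18 s=2: MISS | VC [21, 26]
  [7] addr=0x3a blk=14 s=2: MISS | VC [21, 26, 18]
  [8] addr=0x48 blk=18 s=2: VC-HIT | VC [21, 26, 14]
  [9] addr=0x55 blk=21 s=1: VC-HIT | VC [13, 26, 14]
  [10] addr=0x57 blk=21 s=1: L1-HIT | VC [13, 26, 14]
  [11] addr=0x1b blk=6 s=2: MISS | VC [13, 26, 14, 18]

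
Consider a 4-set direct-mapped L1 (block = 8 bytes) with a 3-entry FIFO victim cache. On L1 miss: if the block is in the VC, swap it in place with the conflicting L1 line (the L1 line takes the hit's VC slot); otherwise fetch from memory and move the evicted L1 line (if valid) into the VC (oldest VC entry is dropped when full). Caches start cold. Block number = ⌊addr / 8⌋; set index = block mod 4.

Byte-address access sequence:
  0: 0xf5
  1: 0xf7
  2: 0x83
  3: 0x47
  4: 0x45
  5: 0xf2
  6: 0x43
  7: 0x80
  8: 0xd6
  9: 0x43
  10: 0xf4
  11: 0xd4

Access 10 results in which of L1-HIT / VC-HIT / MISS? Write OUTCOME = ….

OUTCOME = VC-HIT

0: 0xf5 (blk 30, set 2) → MISS  vc=[]
1: 0xf7 (blk 30, set 2) → L1-HIT  vc=[]
2: 0x83 (blk 16, set 0) → MISS  vc=[]
3: 0x47 (blk 8, set 0) → MISS  vc=[16]
4: 0x45 (blk 8, set 0) → L1-HIT  vc=[16]
5: 0xf2 (blk 30, set 2) → L1-HIT  vc=[16]
6: 0x43 (blk 8, set 0) → L1-HIT  vc=[16]
7: 0x80 (blk 16, set 0) → VC-HIT  vc=[8]
8: 0xd6 (blk 26, set 2) → MISS  vc=[8, 30]
9: 0x43 (blk 8, set 0) → VC-HIT  vc=[16, 30]
10: 0xf4 (blk 30, set 2) → VC-HIT  vc=[16, 26]
11: 0xd4 (blk 26, set 2) → VC-HIT  vc=[16, 30]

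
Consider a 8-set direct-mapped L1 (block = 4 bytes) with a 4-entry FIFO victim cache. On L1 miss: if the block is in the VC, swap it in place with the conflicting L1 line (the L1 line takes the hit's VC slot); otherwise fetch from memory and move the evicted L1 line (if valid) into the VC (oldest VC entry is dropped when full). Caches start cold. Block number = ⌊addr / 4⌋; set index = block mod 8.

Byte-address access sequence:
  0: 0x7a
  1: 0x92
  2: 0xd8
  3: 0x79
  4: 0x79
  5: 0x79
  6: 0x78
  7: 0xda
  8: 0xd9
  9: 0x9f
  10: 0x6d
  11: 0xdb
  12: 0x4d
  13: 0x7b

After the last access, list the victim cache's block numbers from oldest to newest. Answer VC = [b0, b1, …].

VC = [54, 27]

#0 0x7a→b30/s6 MISS; vc=[]
#1 0x92→b36/s4 MISS; vc=[]
#2 0xd8→b54/s6 MISS; vc=[30]
#3 0x79→b30/s6 VC-HIT; vc=[54]
#4 0x79→b30/s6 L1-HIT; vc=[54]
#5 0x79→b30/s6 L1-HIT; vc=[54]
#6 0x78→b30/s6 L1-HIT; vc=[54]
#7 0xda→b54/s6 VC-HIT; vc=[30]
#8 0xd9→b54/s6 L1-HIT; vc=[30]
#9 0x9f→b39/s7 MISS; vc=[30]
#10 0x6d→b27/s3 MISS; vc=[30]
#11 0xdb→b54/s6 L1-HIT; vc=[30]
#12 0x4d→b19/s3 MISS; vc=[30,27]
#13 0x7b→b30/s6 VC-HIT; vc=[54,27]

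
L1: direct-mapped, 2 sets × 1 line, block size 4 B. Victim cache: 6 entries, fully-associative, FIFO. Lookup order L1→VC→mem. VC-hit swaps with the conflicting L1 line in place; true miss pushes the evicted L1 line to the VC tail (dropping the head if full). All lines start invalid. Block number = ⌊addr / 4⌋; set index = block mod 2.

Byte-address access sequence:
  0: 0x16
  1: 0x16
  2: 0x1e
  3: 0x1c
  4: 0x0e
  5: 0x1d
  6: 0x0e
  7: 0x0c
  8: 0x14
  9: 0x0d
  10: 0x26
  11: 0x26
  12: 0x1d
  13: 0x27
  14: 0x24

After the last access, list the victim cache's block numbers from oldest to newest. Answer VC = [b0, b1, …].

VC = [5, 7, 3]

  [0] addr=0x16 blk=5 s=1: MISS | VC []
  [1] addr=0x16 blk=5 s=1: L1-HIT | VC []
  [2] addr=0x1e blk=7 s=1: MISS | VC [5]
  [3] addr=0x1c blk=7 s=1: L1-HIT | VC [5]
  [4] addr=0xe blk=3 s=1: MISS | VC [5, 7]
  [5] addr=0x1d blk=7 s=1: VC-HIT | VC [5, 3]
  [6] addr=0xe blk=3 s=1: VC-HIT | VC [5, 7]
  [7] addr=0xc blk=3 s=1: L1-HIT | VC [5, 7]
  [8] addr=0x14 blk=5 s=1: VC-HIT | VC [3, 7]
  [9] addr=0xd blk=3 s=1: VC-HIT | VC [5, 7]
  [10] addr=0x26 blk=9 s=1: MISS | VC [5, 7, 3]
  [11] addr=0x26 blk=9 s=1: L1-HIT | VC [5, 7, 3]
  [12] addr=0x1d blk=7 s=1: VC-HIT | VC [5, 9, 3]
  [13] addr=0x27 blk=9 s=1: VC-HIT | VC [5, 7, 3]
  [14] addr=0x24 blk=9 s=1: L1-HIT | VC [5, 7, 3]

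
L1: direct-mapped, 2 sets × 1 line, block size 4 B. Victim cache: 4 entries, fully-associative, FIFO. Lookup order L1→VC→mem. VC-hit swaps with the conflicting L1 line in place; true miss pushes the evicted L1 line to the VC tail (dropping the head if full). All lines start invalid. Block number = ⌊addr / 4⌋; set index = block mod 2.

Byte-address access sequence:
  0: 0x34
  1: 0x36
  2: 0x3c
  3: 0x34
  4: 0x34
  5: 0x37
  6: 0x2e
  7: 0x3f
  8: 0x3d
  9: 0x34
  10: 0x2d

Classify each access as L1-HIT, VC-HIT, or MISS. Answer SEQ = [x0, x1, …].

SEQ = [MISS, L1-HIT, MISS, VC-HIT, L1-HIT, L1-HIT, MISS, VC-HIT, L1-HIT, VC-HIT, VC-HIT]

  [0] addr=0x34 blk=13 s=1: MISS | VC []
  [1] addr=0x36 blk=13 s=1: L1-HIT | VC []
  [2] addr=0x3c blk=15 s=1: MISS | VC [13]
  [3] addr=0x34 blk=13 s=1: VC-HIT | VC [15]
  [4] addr=0x34 blk=13 s=1: L1-HIT | VC [15]
  [5] addr=0x37 blk=13 s=1: L1-HIT | VC [15]
  [6] addr=0x2e blk=11 s=1: MISS | VC [15, 13]
  [7] addr=0x3f blk=15 s=1: VC-HIT | VC [11, 13]
  [8] addr=0x3d blk=15 s=1: L1-HIT | VC [11, 13]
  [9] addr=0x34 blk=13 s=1: VC-HIT | VC [11, 15]
  [10] addr=0x2d blk=11 s=1: VC-HIT | VC [13, 15]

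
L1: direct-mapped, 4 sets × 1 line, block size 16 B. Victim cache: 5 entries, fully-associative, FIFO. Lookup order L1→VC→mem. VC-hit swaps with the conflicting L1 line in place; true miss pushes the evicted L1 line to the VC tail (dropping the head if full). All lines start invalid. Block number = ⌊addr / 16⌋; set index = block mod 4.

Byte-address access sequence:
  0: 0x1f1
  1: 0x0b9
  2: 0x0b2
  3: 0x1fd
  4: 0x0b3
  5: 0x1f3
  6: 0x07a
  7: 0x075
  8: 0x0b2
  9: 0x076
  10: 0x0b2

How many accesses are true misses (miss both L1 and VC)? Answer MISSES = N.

  [0] addr=0x1f1 blk=31 s=3: MISS | VC []
  [1] addr=0xb9 blk=11 s=3: MISS | VC [31]
  [2] addr=0xb2 blk=11 s=3: L1-HIT | VC [31]
  [3] addr=0x1fd blk=31 s=3: VC-HIT | VC [11]
  [4] addr=0xb3 blk=11 s=3: VC-HIT | VC [31]
  [5] addr=0x1f3 blk=31 s=3: VC-HIT | VC [11]
  [6] addr=0x7a blk=7 s=3: MISS | VC [11, 31]
  [7] addr=0x75 blk=7 s=3: L1-HIT | VC [11, 31]
  [8] addr=0xb2 blk=11 s=3: VC-HIT | VC [7, 31]
  [9] addr=0x76 blk=7 s=3: VC-HIT | VC [11, 31]
  [10] addr=0xb2 blk=11 s=3: VC-HIT | VC [7, 31]

MISSES = 3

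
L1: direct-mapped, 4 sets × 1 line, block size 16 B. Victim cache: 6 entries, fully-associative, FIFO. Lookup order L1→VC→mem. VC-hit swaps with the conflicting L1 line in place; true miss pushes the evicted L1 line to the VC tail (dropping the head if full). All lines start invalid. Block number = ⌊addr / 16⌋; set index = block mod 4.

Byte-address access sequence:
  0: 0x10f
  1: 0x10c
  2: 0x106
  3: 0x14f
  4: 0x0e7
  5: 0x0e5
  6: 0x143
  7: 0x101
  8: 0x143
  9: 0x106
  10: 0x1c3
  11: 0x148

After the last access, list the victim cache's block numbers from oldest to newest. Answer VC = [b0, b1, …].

VC = [28, 16]

  [0] addr=0x10f blk=16 s=0: MISS | VC []
  [1] addr=0x10c blk=16 s=0: L1-HIT | VC []
  [2] addr=0x106 blk=16 s=0: L1-HIT | VC []
  [3] addr=0x14f blk=20 s=0: MISS | VC [16]
  [4] addr=0xe7 blk=14 s=2: MISS | VC [16]
  [5] addr=0xe5 blk=14 s=2: L1-HIT | VC [16]
  [6] addr=0x143 blk=20 s=0: L1-HIT | VC [16]
  [7] addr=0x101 blk=16 s=0: VC-HIT | VC [20]
  [8] addr=0x143 blk=20 s=0: VC-HIT | VC [16]
  [9] addr=0x106 blk=16 s=0: VC-HIT | VC [20]
  [10] addr=0x1c3 blk=28 s=0: MISS | VC [20, 16]
  [11] addr=0x148 blk=20 s=0: VC-HIT | VC [28, 16]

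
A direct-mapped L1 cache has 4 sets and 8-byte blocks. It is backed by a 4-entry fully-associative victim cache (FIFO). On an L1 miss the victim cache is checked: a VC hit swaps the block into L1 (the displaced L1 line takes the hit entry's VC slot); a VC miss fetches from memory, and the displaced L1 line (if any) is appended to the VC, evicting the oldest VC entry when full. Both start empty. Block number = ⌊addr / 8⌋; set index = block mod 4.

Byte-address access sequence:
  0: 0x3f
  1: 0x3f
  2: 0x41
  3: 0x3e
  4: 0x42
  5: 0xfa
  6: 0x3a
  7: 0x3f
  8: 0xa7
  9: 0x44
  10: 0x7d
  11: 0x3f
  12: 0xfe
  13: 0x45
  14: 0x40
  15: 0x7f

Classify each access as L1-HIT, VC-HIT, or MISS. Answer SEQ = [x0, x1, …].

#0 0x3f→b7/s3 MISS; vc=[]
#1 0x3f→b7/s3 L1-HIT; vc=[]
#2 0x41→b8/s0 MISS; vc=[]
#3 0x3e→b7/s3 L1-HIT; vc=[]
#4 0x42→b8/s0 L1-HIT; vc=[]
#5 0xfa→b31/s3 MISS; vc=[7]
#6 0x3a→b7/s3 VC-HIT; vc=[31]
#7 0x3f→b7/s3 L1-HIT; vc=[31]
#8 0xa7→b20/s0 MISS; vc=[31,8]
#9 0x44→b8/s0 VC-HIT; vc=[31,20]
#10 0x7d→b15/s3 MISS; vc=[31,20,7]
#11 0x3f→b7/s3 VC-HIT; vc=[31,20,15]
#12 0xfe→b31/s3 VC-HIT; vc=[7,20,15]
#13 0x45→b8/s0 L1-HIT; vc=[7,20,15]
#14 0x40→b8/s0 L1-HIT; vc=[7,20,15]
#15 0x7f→b15/s3 VC-HIT; vc=[7,20,31]

SEQ = [MISS, L1-HIT, MISS, L1-HIT, L1-HIT, MISS, VC-HIT, L1-HIT, MISS, VC-HIT, MISS, VC-HIT, VC-HIT, L1-HIT, L1-HIT, VC-HIT]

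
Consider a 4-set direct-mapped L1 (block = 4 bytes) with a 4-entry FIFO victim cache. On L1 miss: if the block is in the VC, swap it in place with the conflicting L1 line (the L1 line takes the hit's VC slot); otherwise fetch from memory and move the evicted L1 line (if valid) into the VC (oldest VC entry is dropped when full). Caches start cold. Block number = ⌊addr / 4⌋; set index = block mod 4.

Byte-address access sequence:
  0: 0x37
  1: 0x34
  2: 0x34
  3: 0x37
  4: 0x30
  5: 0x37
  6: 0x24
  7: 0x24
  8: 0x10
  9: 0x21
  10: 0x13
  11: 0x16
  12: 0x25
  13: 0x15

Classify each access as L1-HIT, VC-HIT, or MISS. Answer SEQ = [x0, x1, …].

SEQ = [MISS, L1-HIT, L1-HIT, L1-HIT, MISS, L1-HIT, MISS, L1-HIT, MISS, MISS, VC-HIT, MISS, VC-HIT, VC-HIT]

  [0] addr=0x37 blk=13 s=1: MISS | VC []
  [1] addr=0x34 blk=13 s=1: L1-HIT | VC []
  [2] addr=0x34 blk=13 s=1: L1-HIT | VC []
  [3] addr=0x37 blk=13 s=1: L1-HIT | VC []
  [4] addr=0x30 blk=12 s=0: MISS | VC []
  [5] addr=0x37 blk=13 s=1: L1-HIT | VC []
  [6] addr=0x24 blk=9 s=1: MISS | VC [13]
  [7] addr=0x24 blk=9 s=1: L1-HIT | VC [13]
  [8] addr=0x10 blk=4 s=0: MISS | VC [13, 12]
  [9] addr=0x21 blk=8 s=0: MISS | VC [13, 12, 4]
  [10] addr=0x13 blk=4 s=0: VC-HIT | VC [13, 12, 8]
  [11] addr=0x16 blk=5 s=1: MISS | VC [13, 12, 8, 9]
  [12] addr=0x25 blk=9 s=1: VC-HIT | VC [13, 12, 8, 5]
  [13] addr=0x15 blk=5 s=1: VC-HIT | VC [13, 12, 8, 9]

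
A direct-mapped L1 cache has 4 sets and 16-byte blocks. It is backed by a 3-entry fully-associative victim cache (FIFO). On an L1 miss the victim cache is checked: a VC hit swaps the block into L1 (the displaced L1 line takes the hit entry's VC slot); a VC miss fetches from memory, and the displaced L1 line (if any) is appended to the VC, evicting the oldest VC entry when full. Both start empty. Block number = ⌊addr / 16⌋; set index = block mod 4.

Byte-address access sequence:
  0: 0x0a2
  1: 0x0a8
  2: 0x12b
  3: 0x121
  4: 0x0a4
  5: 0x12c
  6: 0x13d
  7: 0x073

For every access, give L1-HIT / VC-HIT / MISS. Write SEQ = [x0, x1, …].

#0 0xa2→b10/s2 MISS; vc=[]
#1 0xa8→b10/s2 L1-HIT; vc=[]
#2 0x12b→b18/s2 MISS; vc=[10]
#3 0x121→b18/s2 L1-HIT; vc=[10]
#4 0xa4→b10/s2 VC-HIT; vc=[18]
#5 0x12c→b18/s2 VC-HIT; vc=[10]
#6 0x13d→b19/s3 MISS; vc=[10]
#7 0x73→b7/s3 MISS; vc=[10,19]

SEQ = [MISS, L1-HIT, MISS, L1-HIT, VC-HIT, VC-HIT, MISS, MISS]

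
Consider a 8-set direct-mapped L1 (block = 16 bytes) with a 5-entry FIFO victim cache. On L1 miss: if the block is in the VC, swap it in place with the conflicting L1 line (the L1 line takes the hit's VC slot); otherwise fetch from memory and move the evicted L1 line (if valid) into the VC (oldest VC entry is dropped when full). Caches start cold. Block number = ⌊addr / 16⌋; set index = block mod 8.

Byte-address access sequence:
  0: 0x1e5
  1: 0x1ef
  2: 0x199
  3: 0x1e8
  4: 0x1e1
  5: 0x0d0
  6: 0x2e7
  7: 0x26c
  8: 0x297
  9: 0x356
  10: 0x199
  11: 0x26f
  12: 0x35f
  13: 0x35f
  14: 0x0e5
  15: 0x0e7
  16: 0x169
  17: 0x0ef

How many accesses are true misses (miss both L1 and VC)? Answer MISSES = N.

#0 0x1e5→b30/s6 MISS; vc=[]
#1 0x1ef→b30/s6 L1-HIT; vc=[]
#2 0x199→b25/s1 MISS; vc=[]
#3 0x1e8→b30/s6 L1-HIT; vc=[]
#4 0x1e1→b30/s6 L1-HIT; vc=[]
#5 0xd0→b13/s5 MISS; vc=[]
#6 0x2e7→b46/s6 MISS; vc=[30]
#7 0x26c→b38/s6 MISS; vc=[30,46]
#8 0x297→b41/s1 MISS; vc=[30,46,25]
#9 0x356→b53/s5 MISS; vc=[30,46,25,13]
#10 0x199→b25/s1 VC-HIT; vc=[30,46,41,13]
#11 0x26f→b38/s6 L1-HIT; vc=[30,46,41,13]
#12 0x35f→b53/s5 L1-HIT; vc=[30,46,41,13]
#13 0x35f→b53/s5 L1-HIT; vc=[30,46,41,13]
#14 0xe5→b14/s6 MISS; vc=[30,46,41,13,38]
#15 0xe7→b14/s6 L1-HIT; vc=[30,46,41,13,38]
#16 0x169→b22/s6 MISS; vc=[46,41,13,38,14]
#17 0xef→b14/s6 VC-HIT; vc=[46,41,13,38,22]

MISSES = 9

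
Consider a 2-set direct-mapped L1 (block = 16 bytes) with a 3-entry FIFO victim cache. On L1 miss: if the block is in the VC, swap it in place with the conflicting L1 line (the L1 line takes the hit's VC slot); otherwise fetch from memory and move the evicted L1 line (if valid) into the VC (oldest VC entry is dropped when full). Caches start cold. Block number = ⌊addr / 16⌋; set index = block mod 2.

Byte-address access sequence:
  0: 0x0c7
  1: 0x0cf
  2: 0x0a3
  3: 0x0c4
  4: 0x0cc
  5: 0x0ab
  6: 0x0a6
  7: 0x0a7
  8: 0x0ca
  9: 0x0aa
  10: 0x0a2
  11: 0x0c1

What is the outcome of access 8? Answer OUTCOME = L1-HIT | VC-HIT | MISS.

0: 0xc7 (blk 12, set 0) → MISS  vc=[]
1: 0xcf (blk 12, set 0) → L1-HIT  vc=[]
2: 0xa3 (blk 10, set 0) → MISS  vc=[12]
3: 0xc4 (blk 12, set 0) → VC-HIT  vc=[10]
4: 0xcc (blk 12, set 0) → L1-HIT  vc=[10]
5: 0xab (blk 10, set 0) → VC-HIT  vc=[12]
6: 0xa6 (blk 10, set 0) → L1-HIT  vc=[12]
7: 0xa7 (blk 10, set 0) → L1-HIT  vc=[12]
8: 0xca (blk 12, set 0) → VC-HIT  vc=[10]
9: 0xaa (blk 10, set 0) → VC-HIT  vc=[12]
10: 0xa2 (blk 10, set 0) → L1-HIT  vc=[12]
11: 0xc1 (blk 12, set 0) → VC-HIT  vc=[10]

OUTCOME = VC-HIT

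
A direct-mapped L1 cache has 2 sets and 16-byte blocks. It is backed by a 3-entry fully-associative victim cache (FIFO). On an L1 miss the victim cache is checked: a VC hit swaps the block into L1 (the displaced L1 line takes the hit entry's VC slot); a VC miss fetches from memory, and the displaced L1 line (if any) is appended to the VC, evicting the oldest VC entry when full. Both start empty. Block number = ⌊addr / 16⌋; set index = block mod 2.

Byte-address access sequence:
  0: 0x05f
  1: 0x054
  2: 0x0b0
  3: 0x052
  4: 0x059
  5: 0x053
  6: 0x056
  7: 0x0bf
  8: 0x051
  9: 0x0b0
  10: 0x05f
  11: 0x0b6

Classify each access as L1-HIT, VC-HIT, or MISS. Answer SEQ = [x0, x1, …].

SEQ = [MISS, L1-HIT, MISS, VC-HIT, L1-HIT, L1-HIT, L1-HIT, VC-HIT, VC-HIT, VC-HIT, VC-HIT, VC-HIT]

#0 0x5f→b5/s1 MISS; vc=[]
#1 0x54→b5/s1 L1-HIT; vc=[]
#2 0xb0→b11/s1 MISS; vc=[5]
#3 0x52→b5/s1 VC-HIT; vc=[11]
#4 0x59→b5/s1 L1-HIT; vc=[11]
#5 0x53→b5/s1 L1-HIT; vc=[11]
#6 0x56→b5/s1 L1-HIT; vc=[11]
#7 0xbf→b11/s1 VC-HIT; vc=[5]
#8 0x51→b5/s1 VC-HIT; vc=[11]
#9 0xb0→b11/s1 VC-HIT; vc=[5]
#10 0x5f→b5/s1 VC-HIT; vc=[11]
#11 0xb6→b11/s1 VC-HIT; vc=[5]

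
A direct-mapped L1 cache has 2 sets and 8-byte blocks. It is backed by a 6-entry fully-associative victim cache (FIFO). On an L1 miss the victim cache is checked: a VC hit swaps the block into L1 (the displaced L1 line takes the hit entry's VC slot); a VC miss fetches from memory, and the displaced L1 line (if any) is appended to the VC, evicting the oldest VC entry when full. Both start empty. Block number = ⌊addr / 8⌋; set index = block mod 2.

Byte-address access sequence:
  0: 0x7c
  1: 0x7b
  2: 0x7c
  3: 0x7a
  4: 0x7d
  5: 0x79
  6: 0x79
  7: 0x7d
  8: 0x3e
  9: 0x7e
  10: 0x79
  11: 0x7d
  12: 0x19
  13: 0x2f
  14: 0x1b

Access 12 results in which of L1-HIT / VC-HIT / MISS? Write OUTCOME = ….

  [0] addr=0x7c blk=15 s=1: MISS | VC []
  [1] addr=0x7b blk=15 s=1: L1-HIT | VC []
  [2] addr=0x7c blk=15 s=1: L1-HIT | VC []
  [3] addr=0x7a blk=15 s=1: L1-HIT | VC []
  [4] addr=0x7d blk=15 s=1: L1-HIT | VC []
  [5] addr=0x79 blk=15 s=1: L1-HIT | VC []
  [6] addr=0x79 blk=15 s=1: L1-HIT | VC []
  [7] addr=0x7d blk=15 s=1: L1-HIT | VC []
  [8] addr=0x3e blk=7 s=1: MISS | VC [15]
  [9] addr=0x7e blk=15 s=1: VC-HIT | VC [7]
  [10] addr=0x79 blk=15 s=1: L1-HIT | VC [7]
  [11] addr=0x7d blk=15 s=1: L1-HIT | VC [7]
  [12] addr=0x19 blk=3 s=1: MISS | VC [7, 15]
  [13] addr=0x2f blk=5 s=1: MISS | VC [7, 15, 3]
  [14] addr=0x1b blk=3 s=1: VC-HIT | VC [7, 15, 5]

OUTCOME = MISS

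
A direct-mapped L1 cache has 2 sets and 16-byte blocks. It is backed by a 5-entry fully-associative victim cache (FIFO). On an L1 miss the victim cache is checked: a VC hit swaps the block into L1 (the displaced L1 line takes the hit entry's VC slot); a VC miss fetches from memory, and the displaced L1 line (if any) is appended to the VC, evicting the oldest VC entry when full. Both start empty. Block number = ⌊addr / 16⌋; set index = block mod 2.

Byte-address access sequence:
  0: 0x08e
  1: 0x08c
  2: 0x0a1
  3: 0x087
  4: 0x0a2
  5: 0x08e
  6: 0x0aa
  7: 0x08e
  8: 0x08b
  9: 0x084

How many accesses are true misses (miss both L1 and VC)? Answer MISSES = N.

MISSES = 2

  [0] addr=0x8e blk=8 s=0: MISS | VC []
  [1] addr=0x8c blk=8 s=0: L1-HIT | VC []
  [2] addr=0xa1 blk=10 s=0: MISS | VC [8]
  [3] addr=0x87 blk=8 s=0: VC-HIT | VC [10]
  [4] addr=0xa2 blk=10 s=0: VC-HIT | VC [8]
  [5] addr=0x8e blk=8 s=0: VC-HIT | VC [10]
  [6] addr=0xaa blk=10 s=0: VC-HIT | VC [8]
  [7] addr=0x8e blk=8 s=0: VC-HIT | VC [10]
  [8] addr=0x8b blk=8 s=0: L1-HIT | VC [10]
  [9] addr=0x84 blk=8 s=0: L1-HIT | VC [10]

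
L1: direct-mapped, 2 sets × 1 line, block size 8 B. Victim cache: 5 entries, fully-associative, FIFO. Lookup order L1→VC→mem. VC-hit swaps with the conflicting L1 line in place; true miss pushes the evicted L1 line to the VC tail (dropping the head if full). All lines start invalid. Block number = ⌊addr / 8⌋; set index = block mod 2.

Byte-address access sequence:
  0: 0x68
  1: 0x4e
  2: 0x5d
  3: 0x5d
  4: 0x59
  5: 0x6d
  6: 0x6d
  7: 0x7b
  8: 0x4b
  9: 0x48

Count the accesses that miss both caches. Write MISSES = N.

#0 0x68→b13/s1 MISS; vc=[]
#1 0x4e→b9/s1 MISS; vc=[13]
#2 0x5d→b11/s1 MISS; vc=[13,9]
#3 0x5d→b11/s1 L1-HIT; vc=[13,9]
#4 0x59→b11/s1 L1-HIT; vc=[13,9]
#5 0x6d→b13/s1 VC-HIT; vc=[11,9]
#6 0x6d→b13/s1 L1-HIT; vc=[11,9]
#7 0x7b→b15/s1 MISS; vc=[11,9,13]
#8 0x4b→b9/s1 VC-HIT; vc=[11,15,13]
#9 0x48→b9/s1 L1-HIT; vc=[11,15,13]

MISSES = 4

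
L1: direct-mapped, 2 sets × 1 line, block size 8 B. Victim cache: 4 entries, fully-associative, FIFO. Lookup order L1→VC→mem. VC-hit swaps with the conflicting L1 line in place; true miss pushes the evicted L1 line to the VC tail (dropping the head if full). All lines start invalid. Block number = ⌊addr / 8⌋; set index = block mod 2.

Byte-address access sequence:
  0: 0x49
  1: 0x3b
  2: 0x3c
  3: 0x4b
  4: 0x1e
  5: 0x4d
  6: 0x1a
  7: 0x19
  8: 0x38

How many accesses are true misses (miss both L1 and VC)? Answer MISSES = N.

#0 0x49→b9/s1 MISS; vc=[]
#1 0x3b→b7/s1 MISS; vc=[9]
#2 0x3c→b7/s1 L1-HIT; vc=[9]
#3 0x4b→b9/s1 VC-HIT; vc=[7]
#4 0x1e→b3/s1 MISS; vc=[7,9]
#5 0x4d→b9/s1 VC-HIT; vc=[7,3]
#6 0x1a→b3/s1 VC-HIT; vc=[7,9]
#7 0x19→b3/s1 L1-HIT; vc=[7,9]
#8 0x38→b7/s1 VC-HIT; vc=[3,9]

MISSES = 3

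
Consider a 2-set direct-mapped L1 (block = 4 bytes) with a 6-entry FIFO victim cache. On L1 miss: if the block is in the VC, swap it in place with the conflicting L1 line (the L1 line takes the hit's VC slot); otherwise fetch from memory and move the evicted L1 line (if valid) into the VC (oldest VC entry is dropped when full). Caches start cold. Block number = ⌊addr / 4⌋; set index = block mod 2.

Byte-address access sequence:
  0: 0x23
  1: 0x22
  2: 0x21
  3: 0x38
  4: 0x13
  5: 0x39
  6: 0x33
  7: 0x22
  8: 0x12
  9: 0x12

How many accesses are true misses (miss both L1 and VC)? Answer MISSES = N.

MISSES = 4

  [0] addr=0x23 blk=8 s=0: MISS | VC []
  [1] addr=0x22 blk=8 s=0: L1-HIT | VC []
  [2] addr=0x21 blk=8 s=0: L1-HIT | VC []
  [3] addr=0x38 blk=14 s=0: MISS | VC [8]
  [4] addr=0x13 blk=4 s=0: MISS | VC [8, 14]
  [5] addr=0x39 blk=14 s=0: VC-HIT | VC [8, 4]
  [6] addr=0x33 blk=12 s=0: MISS | VC [8, 4, 14]
  [7] addr=0x22 blk=8 s=0: VC-HIT | VC [12, 4, 14]
  [8] addr=0x12 blk=4 s=0: VC-HIT | VC [12, 8, 14]
  [9] addr=0x12 blk=4 s=0: L1-HIT | VC [12, 8, 14]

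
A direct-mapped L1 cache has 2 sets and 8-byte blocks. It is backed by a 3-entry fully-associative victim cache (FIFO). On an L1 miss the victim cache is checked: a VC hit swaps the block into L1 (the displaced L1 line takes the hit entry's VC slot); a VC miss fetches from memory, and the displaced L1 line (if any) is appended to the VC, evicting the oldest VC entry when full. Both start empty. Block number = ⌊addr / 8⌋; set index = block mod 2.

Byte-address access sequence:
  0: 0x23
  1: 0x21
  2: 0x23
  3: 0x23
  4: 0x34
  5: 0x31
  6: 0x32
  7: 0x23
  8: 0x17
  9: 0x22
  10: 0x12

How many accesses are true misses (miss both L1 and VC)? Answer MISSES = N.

MISSES = 3

#0 0x23→b4/s0 MISS; vc=[]
#1 0x21→b4/s0 L1-HIT; vc=[]
#2 0x23→b4/s0 L1-HIT; vc=[]
#3 0x23→b4/s0 L1-HIT; vc=[]
#4 0x34→b6/s0 MISS; vc=[4]
#5 0x31→b6/s0 L1-HIT; vc=[4]
#6 0x32→b6/s0 L1-HIT; vc=[4]
#7 0x23→b4/s0 VC-HIT; vc=[6]
#8 0x17→b2/s0 MISS; vc=[6,4]
#9 0x22→b4/s0 VC-HIT; vc=[6,2]
#10 0x12→b2/s0 VC-HIT; vc=[6,4]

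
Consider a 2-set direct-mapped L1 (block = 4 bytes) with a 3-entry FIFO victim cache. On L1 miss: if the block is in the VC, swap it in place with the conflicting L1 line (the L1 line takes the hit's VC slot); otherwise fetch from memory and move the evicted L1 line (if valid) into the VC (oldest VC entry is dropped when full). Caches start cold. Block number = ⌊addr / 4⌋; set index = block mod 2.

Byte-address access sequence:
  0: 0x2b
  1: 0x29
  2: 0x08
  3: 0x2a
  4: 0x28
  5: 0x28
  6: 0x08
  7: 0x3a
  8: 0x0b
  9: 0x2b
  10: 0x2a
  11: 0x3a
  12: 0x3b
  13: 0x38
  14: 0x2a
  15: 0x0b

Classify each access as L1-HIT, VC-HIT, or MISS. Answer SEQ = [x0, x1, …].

SEQ = [MISS, L1-HIT, MISS, VC-HIT, L1-HIT, L1-HIT, VC-HIT, MISS, VC-HIT, VC-HIT, L1-HIT, VC-HIT, L1-HIT, L1-HIT, VC-HIT, VC-HIT]

0: 0x2b (blk 10, set 0) → MISS  vc=[]
1: 0x29 (blk 10, set 0) → L1-HIT  vc=[]
2: 0x8 (blk 2, set 0) → MISS  vc=[10]
3: 0x2a (blk 10, set 0) → VC-HIT  vc=[2]
4: 0x28 (blk 10, set 0) → L1-HIT  vc=[2]
5: 0x28 (blk 10, set 0) → L1-HIT  vc=[2]
6: 0x8 (blk 2, set 0) → VC-HIT  vc=[10]
7: 0x3a (blk 14, set 0) → MISS  vc=[10, 2]
8: 0xb (blk 2, set 0) → VC-HIT  vc=[10, 14]
9: 0x2b (blk 10, set 0) → VC-HIT  vc=[2, 14]
10: 0x2a (blk 10, set 0) → L1-HIT  vc=[2, 14]
11: 0x3a (blk 14, set 0) → VC-HIT  vc=[2, 10]
12: 0x3b (blk 14, set 0) → L1-HIT  vc=[2, 10]
13: 0x38 (blk 14, set 0) → L1-HIT  vc=[2, 10]
14: 0x2a (blk 10, set 0) → VC-HIT  vc=[2, 14]
15: 0xb (blk 2, set 0) → VC-HIT  vc=[10, 14]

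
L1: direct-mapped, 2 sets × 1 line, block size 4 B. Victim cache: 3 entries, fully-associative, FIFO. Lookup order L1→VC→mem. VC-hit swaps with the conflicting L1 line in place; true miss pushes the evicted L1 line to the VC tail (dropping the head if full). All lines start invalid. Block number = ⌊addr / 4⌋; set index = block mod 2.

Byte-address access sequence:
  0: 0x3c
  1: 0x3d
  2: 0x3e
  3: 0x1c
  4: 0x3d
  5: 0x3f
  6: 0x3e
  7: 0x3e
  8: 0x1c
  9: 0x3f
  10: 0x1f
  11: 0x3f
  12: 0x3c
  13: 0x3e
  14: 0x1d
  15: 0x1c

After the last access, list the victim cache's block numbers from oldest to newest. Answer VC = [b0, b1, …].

0: 0x3c (blk 15, set 1) → MISS  vc=[]
1: 0x3d (blk 15, set 1) → L1-HIT  vc=[]
2: 0x3e (blk 15, set 1) → L1-HIT  vc=[]
3: 0x1c (blk 7, set 1) → MISS  vc=[15]
4: 0x3d (blk 15, set 1) → VC-HIT  vc=[7]
5: 0x3f (blk 15, set 1) → L1-HIT  vc=[7]
6: 0x3e (blk 15, set 1) → L1-HIT  vc=[7]
7: 0x3e (blk 15, set 1) → L1-HIT  vc=[7]
8: 0x1c (blk 7, set 1) → VC-HIT  vc=[15]
9: 0x3f (blk 15, set 1) → VC-HIT  vc=[7]
10: 0x1f (blk 7, set 1) → VC-HIT  vc=[15]
11: 0x3f (blk 15, set 1) → VC-HIT  vc=[7]
12: 0x3c (blk 15, set 1) → L1-HIT  vc=[7]
13: 0x3e (blk 15, set 1) → L1-HIT  vc=[7]
14: 0x1d (blk 7, set 1) → VC-HIT  vc=[15]
15: 0x1c (blk 7, set 1) → L1-HIT  vc=[15]

VC = [15]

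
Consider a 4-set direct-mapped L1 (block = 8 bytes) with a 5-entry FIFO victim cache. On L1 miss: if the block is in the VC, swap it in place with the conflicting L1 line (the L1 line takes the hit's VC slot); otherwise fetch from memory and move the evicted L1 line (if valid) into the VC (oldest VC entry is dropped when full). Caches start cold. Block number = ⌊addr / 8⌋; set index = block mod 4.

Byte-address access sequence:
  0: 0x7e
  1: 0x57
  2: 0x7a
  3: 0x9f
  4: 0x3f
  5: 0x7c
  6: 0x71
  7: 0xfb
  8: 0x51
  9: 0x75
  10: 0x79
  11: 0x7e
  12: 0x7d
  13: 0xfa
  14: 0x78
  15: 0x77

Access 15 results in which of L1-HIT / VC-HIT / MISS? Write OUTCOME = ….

OUTCOME = L1-HIT

0: 0x7e (blk 15, set 3) → MISS  vc=[]
1: 0x57 (blk 10, set 2) → MISS  vc=[]
2: 0x7a (blk 15, set 3) → L1-HIT  vc=[]
3: 0x9f (blk 19, set 3) → MISS  vc=[15]
4: 0x3f (blk 7, set 3) → MISS  vc=[15, 19]
5: 0x7c (blk 15, set 3) → VC-HIT  vc=[7, 19]
6: 0x71 (blk 14, set 2) → MISS  vc=[7, 19, 10]
7: 0xfb (blk 31, set 3) → MISS  vc=[7, 19, 10, 15]
8: 0x51 (blk 10, set 2) → VC-HIT  vc=[7, 19, 14, 15]
9: 0x75 (blk 14, set 2) → VC-HIT  vc=[7, 19, 10, 15]
10: 0x79 (blk 15, set 3) → VC-HIT  vc=[7, 19, 10, 31]
11: 0x7e (blk 15, set 3) → L1-HIT  vc=[7, 19, 10, 31]
12: 0x7d (blk 15, set 3) → L1-HIT  vc=[7, 19, 10, 31]
13: 0xfa (blk 31, set 3) → VC-HIT  vc=[7, 19, 10, 15]
14: 0x78 (blk 15, set 3) → VC-HIT  vc=[7, 19, 10, 31]
15: 0x77 (blk 14, set 2) → L1-HIT  vc=[7, 19, 10, 31]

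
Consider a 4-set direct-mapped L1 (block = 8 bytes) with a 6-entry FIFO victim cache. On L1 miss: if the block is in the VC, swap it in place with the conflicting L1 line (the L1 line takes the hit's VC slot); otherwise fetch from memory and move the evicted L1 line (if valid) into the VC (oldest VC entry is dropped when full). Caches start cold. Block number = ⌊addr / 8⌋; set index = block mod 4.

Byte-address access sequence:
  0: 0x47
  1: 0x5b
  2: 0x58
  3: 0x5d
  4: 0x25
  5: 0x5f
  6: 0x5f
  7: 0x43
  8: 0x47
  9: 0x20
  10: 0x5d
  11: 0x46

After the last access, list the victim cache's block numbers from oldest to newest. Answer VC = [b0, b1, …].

#0 0x47→b8/s0 MISS; vc=[]
#1 0x5b→b11/s3 MISS; vc=[]
#2 0x58→b11/s3 L1-HIT; vc=[]
#3 0x5d→b11/s3 L1-HIT; vc=[]
#4 0x25→b4/s0 MISS; vc=[8]
#5 0x5f→b11/s3 L1-HIT; vc=[8]
#6 0x5f→b11/s3 L1-HIT; vc=[8]
#7 0x43→b8/s0 VC-HIT; vc=[4]
#8 0x47→b8/s0 L1-HIT; vc=[4]
#9 0x20→b4/s0 VC-HIT; vc=[8]
#10 0x5d→b11/s3 L1-HIT; vc=[8]
#11 0x46→b8/s0 VC-HIT; vc=[4]

VC = [4]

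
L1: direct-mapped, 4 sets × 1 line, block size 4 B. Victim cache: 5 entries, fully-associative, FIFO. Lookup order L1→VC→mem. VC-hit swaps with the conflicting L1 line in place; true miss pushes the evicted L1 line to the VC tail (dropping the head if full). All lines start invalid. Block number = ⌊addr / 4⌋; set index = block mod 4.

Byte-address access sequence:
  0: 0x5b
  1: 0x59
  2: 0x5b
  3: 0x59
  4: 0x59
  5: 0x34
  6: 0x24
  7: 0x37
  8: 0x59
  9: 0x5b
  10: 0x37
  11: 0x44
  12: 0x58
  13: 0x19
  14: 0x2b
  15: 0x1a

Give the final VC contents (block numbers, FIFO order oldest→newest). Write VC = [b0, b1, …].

  [0] addr=0x5b blk=22 s=2: MISS | VC []
  [1] addr=0x59 blk=22 s=2: L1-HIT | VC []
  [2] addr=0x5b blk=22 s=2: L1-HIT | VC []
  [3] addr=0x59 blk=22 s=2: L1-HIT | VC []
  [4] addr=0x59 blk=22 s=2: L1-HIT | VC []
  [5] addr=0x34 blk=13 s=1: MISS | VC []
  [6] addr=0x24 blk=9 s=1: MISS | VC [13]
  [7] addr=0x37 blk=13 s=1: VC-HIT | VC [9]
  [8] addr=0x59 blk=22 s=2: L1-HIT | VC [9]
  [9] addr=0x5b blk=22 s=2: L1-HIT | VC [9]
  [10] addr=0x37 blk=13 s=1: L1-HIT | VC [9]
  [11] addr=0x44 blk=17 s=1: MISS | VC [9, 13]
  [12] addr=0x58 blk=22 s=2: L1-HIT | VC [9, 13]
  [13] addr=0x19 blk=6 s=2: MISS | VC [9, 13, 22]
  [14] addr=0x2b blk=10 s=2: MISS | VC [9, 13, 22, 6]
  [15] addr=0x1a blk=6 s=2: VC-HIT | VC [9, 13, 22, 10]

VC = [9, 13, 22, 10]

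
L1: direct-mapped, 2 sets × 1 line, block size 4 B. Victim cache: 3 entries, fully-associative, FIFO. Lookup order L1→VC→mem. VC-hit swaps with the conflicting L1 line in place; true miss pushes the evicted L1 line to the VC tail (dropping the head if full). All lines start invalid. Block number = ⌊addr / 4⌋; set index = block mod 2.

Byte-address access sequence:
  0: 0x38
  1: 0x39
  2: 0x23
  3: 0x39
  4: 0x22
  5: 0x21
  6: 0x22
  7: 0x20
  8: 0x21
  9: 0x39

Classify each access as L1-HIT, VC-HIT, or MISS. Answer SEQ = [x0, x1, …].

  [0] addr=0x38 blk=14 s=0: MISS | VC []
  [1] addr=0x39 blk=14 s=0: L1-HIT | VC []
  [2] addr=0x23 blk=8 s=0: MISS | VC [14]
  [3] addr=0x39 blk=14 s=0: VC-HIT | VC [8]
  [4] addr=0x22 blk=8 s=0: VC-HIT | VC [14]
  [5] addr=0x21 blk=8 s=0: L1-HIT | VC [14]
  [6] addr=0x22 blk=8 s=0: L1-HIT | VC [14]
  [7] addr=0x20 blk=8 s=0: L1-HIT | VC [14]
  [8] addr=0x21 blk=8 s=0: L1-HIT | VC [14]
  [9] addr=0x39 blk=14 s=0: VC-HIT | VC [8]

SEQ = [MISS, L1-HIT, MISS, VC-HIT, VC-HIT, L1-HIT, L1-HIT, L1-HIT, L1-HIT, VC-HIT]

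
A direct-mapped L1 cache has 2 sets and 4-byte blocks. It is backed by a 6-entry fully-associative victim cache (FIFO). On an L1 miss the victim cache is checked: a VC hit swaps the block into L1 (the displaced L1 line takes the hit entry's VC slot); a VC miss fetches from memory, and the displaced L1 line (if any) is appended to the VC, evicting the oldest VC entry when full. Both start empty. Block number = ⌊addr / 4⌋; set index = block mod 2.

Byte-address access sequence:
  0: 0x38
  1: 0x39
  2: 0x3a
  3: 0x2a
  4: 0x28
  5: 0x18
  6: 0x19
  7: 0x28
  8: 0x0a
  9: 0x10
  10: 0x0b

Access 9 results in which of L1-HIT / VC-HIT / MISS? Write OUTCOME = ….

OUTCOME = MISS

  [0] addr=0x38 blk=14 s=0: MISS | VC []
  [1] addr=0x39 blk=14 s=0: L1-HIT | VC []
  [2] addr=0x3a blk=14 s=0: L1-HIT | VC []
  [3] addr=0x2a blk=10 s=0: MISS | VC [14]
  [4] addr=0x28 blk=10 s=0: L1-HIT | VC [14]
  [5] addr=0x18 blk=6 s=0: MISS | VC [14, 10]
  [6] addr=0x19 blk=6 s=0: L1-HIT | VC [14, 10]
  [7] addr=0x28 blk=10 s=0: VC-HIT | VC [14, 6]
  [8] addr=0xa blk=2 s=0: MISS | VC [14, 6, 10]
  [9] addr=0x10 blk=4 s=0: MISS | VC [14, 6, 10, 2]
  [10] addr=0xb blk=2 s=0: VC-HIT | VC [14, 6, 10, 4]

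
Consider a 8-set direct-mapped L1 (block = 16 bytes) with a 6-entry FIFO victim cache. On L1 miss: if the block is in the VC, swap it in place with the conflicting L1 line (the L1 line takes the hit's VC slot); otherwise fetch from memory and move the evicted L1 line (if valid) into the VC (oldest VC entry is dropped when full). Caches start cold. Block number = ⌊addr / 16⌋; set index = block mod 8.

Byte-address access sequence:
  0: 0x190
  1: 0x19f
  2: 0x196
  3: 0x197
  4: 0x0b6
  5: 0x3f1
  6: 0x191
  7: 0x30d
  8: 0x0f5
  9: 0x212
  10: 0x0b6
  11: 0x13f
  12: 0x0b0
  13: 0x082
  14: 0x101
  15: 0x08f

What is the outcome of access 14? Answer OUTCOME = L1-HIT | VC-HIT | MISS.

0: 0x190 (blk 25, set 1) → MISS  vc=[]
1: 0x19f (blk 25, set 1) → L1-HIT  vc=[]
2: 0x196 (blk 25, set 1) → L1-HIT  vc=[]
3: 0x197 (blk 25, set 1) → L1-HIT  vc=[]
4: 0xb6 (blk 11, set 3) → MISS  vc=[]
5: 0x3f1 (blk 63, set 7) → MISS  vc=[]
6: 0x191 (blk 25, set 1) → L1-HIT  vc=[]
7: 0x30d (blk 48, set 0) → MISS  vc=[]
8: 0xf5 (blk 15, set 7) → MISS  vc=[63]
9: 0x212 (blk 33, set 1) → MISS  vc=[63, 25]
10: 0xb6 (blk 11, set 3) → L1-HIT  vc=[63, 25]
11: 0x13f (blk 19, set 3) → MISS  vc=[63, 25, 11]
12: 0xb0 (blk 11, set 3) → VC-HIT  vc=[63, 25, 19]
13: 0x82 (blk 8, set 0) → MISS  vc=[63, 25, 19, 48]
14: 0x101 (blk 16, set 0) → MISS  vc=[63, 25, 19, 48, 8]
15: 0x8f (blk 8, set 0) → VC-HIT  vc=[63, 25, 19, 48, 16]

OUTCOME = MISS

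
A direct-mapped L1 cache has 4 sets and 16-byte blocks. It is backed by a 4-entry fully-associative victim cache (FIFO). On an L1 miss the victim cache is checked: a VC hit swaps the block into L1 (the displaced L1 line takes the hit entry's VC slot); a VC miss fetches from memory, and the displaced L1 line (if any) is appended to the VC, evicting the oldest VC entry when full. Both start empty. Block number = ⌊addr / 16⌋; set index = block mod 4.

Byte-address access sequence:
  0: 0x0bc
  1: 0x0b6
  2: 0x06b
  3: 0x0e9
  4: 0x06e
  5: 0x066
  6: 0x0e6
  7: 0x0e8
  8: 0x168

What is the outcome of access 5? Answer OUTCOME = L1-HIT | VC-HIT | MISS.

OUTCOME = L1-HIT

0: 0xbc (blk 11, set 3) → MISS  vc=[]
1: 0xb6 (blk 11, set 3) → L1-HIT  vc=[]
2: 0x6b (blk 6, set 2) → MISS  vc=[]
3: 0xe9 (blk 14, set 2) → MISS  vc=[6]
4: 0x6e (blk 6, set 2) → VC-HIT  vc=[14]
5: 0x66 (blk 6, set 2) → L1-HIT  vc=[14]
6: 0xe6 (blk 14, set 2) → VC-HIT  vc=[6]
7: 0xe8 (blk 14, set 2) → L1-HIT  vc=[6]
8: 0x168 (blk 22, set 2) → MISS  vc=[6, 14]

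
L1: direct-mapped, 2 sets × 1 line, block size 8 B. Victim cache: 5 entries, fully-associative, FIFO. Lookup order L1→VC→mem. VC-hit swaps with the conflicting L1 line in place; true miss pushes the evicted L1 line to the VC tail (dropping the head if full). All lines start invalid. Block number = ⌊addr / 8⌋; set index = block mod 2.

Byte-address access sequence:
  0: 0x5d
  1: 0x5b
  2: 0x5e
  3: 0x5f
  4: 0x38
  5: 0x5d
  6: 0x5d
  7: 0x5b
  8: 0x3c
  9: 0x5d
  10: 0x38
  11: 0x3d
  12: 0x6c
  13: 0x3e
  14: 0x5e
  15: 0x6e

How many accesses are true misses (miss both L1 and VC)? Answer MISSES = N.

MISSES = 3

0: 0x5d (blk 11, set 1) → MISS  vc=[]
1: 0x5b (blk 11, set 1) → L1-HIT  vc=[]
2: 0x5e (blk 11, set 1) → L1-HIT  vc=[]
3: 0x5f (blk 11, set 1) → L1-HIT  vc=[]
4: 0x38 (blk 7, set 1) → MISS  vc=[11]
5: 0x5d (blk 11, set 1) → VC-HIT  vc=[7]
6: 0x5d (blk 11, set 1) → L1-HIT  vc=[7]
7: 0x5b (blk 11, set 1) → L1-HIT  vc=[7]
8: 0x3c (blk 7, set 1) → VC-HIT  vc=[11]
9: 0x5d (blk 11, set 1) → VC-HIT  vc=[7]
10: 0x38 (blk 7, set 1) → VC-HIT  vc=[11]
11: 0x3d (blk 7, set 1) → L1-HIT  vc=[11]
12: 0x6c (blk 13, set 1) → MISS  vc=[11, 7]
13: 0x3e (blk 7, set 1) → VC-HIT  vc=[11, 13]
14: 0x5e (blk 11, set 1) → VC-HIT  vc=[7, 13]
15: 0x6e (blk 13, set 1) → VC-HIT  vc=[7, 11]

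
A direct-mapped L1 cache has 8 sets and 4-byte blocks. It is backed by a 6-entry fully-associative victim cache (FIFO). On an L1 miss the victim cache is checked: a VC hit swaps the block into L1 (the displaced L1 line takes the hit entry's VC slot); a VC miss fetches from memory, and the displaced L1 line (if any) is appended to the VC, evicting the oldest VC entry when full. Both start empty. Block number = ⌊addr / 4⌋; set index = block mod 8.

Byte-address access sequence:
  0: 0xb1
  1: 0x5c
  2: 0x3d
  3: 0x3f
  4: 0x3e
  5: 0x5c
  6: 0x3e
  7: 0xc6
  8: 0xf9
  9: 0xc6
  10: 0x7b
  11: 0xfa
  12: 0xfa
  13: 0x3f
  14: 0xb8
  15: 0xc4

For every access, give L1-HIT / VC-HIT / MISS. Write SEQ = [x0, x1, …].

SEQ = [MISS, MISS, MISS, L1-HIT, L1-HIT, VC-HIT, VC-HIT, MISS, MISS, L1-HIT, MISS, VC-HIT, L1-HIT, L1-HIT, MISS, L1-HIT]

  [0] addr=0xb1 blk=44 s=4: MISS | VC []
  [1] addr=0x5c blk=23 s=7: MISS | VC []
  [2] addr=0x3d blk=15 s=7: MISS | VC [23]
  [3] addr=0x3f blk=15 s=7: L1-HIT | VC [23]
  [4] addr=0x3e blk=15 s=7: L1-HIT | VC [23]
  [5] addr=0x5c blk=23 s=7: VC-HIT | VC [15]
  [6] addr=0x3e blk=15 s=7: VC-HIT | VC [23]
  [7] addr=0xc6 blk=49 s=1: MISS | VC [23]
  [8] addr=0xf9 blk=62 s=6: MISS | VC [23]
  [9] addr=0xc6 blk=49 s=1: L1-HIT | VC [23]
  [10] addr=0x7b blk=30 s=6: MISS | VC [23, 62]
  [11] addr=0xfa blk=62 s=6: VC-HIT | VC [23, 30]
  [12] addr=0xfa blk=62 s=6: L1-HIT | VC [23, 30]
  [13] addr=0x3f blk=15 s=7: L1-HIT | VC [23, 30]
  [14] addr=0xb8 blk=46 s=6: MISS | VC [23, 30, 62]
  [15] addr=0xc4 blk=49 s=1: L1-HIT | VC [23, 30, 62]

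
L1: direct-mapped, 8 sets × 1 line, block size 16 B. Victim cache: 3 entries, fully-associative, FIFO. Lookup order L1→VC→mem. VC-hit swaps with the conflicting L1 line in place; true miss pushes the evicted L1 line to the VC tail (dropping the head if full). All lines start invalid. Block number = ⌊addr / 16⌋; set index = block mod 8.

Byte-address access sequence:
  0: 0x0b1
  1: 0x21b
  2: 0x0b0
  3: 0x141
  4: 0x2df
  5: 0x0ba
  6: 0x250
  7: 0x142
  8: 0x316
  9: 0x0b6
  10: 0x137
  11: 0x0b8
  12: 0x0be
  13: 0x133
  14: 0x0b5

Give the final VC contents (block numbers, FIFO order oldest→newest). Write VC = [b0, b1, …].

VC = [45, 33, 19]

0: 0xb1 (blk 11, set 3) → MISS  vc=[]
1: 0x21b (blk 33, set 1) → MISS  vc=[]
2: 0xb0 (blk 11, set 3) → L1-HIT  vc=[]
3: 0x141 (blk 20, set 4) → MISS  vc=[]
4: 0x2df (blk 45, set 5) → MISS  vc=[]
5: 0xba (blk 11, set 3) → L1-HIT  vc=[]
6: 0x250 (blk 37, set 5) → MISS  vc=[45]
7: 0x142 (blk 20, set 4) → L1-HIT  vc=[45]
8: 0x316 (blk 49, set 1) → MISS  vc=[45, 33]
9: 0xb6 (blk 11, set 3) → L1-HIT  vc=[45, 33]
10: 0x137 (blk 19, set 3) → MISS  vc=[45, 33, 11]
11: 0xb8 (blk 11, set 3) → VC-HIT  vc=[45, 33, 19]
12: 0xbe (blk 11, set 3) → L1-HIT  vc=[45, 33, 19]
13: 0x133 (blk 19, set 3) → VC-HIT  vc=[45, 33, 11]
14: 0xb5 (blk 11, set 3) → VC-HIT  vc=[45, 33, 19]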